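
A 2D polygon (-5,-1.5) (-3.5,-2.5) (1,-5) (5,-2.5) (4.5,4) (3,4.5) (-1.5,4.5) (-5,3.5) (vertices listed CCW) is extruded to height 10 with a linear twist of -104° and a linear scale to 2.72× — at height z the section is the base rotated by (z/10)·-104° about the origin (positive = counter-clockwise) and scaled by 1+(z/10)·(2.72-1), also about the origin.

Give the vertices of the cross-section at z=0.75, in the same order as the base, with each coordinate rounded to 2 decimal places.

Cross-section at z=0.75: (-5.82,-0.91) (-4.30,-2.26) (0.35,-5.75) (5.21,-3.56) (5.65,3.78) (4.05,4.57) (-0.99,5.26) (-5.06,4.68)

t = z/height = 0.75/10 = 0.075
s = 1 + (scale-1)·z/height = 1 + (2.72-1)·0.75/10 = 1.129000
θ = twist·z/height = -104°·0.75/10 = -7.8000° = -0.136136 rad
cos θ = 0.990748, sin θ = -0.135716 (intermediates below are computed at full precision and shown rounded to 5 d.p.)
v1: (-5,-1.5) → rotate → (-5.15731,-0.80754) → ×s → (-5.82261,-0.91172) → (-5.82,-0.91)
v2: (-3.5,-2.5) → rotate → (-3.80691,-2.00187) → ×s → (-4.29800,-2.26011) → (-4.30,-2.26)
v3: (1,-5) → rotate → (0.31217,-5.08945) → ×s → (0.35244,-5.74599) → (0.35,-5.75)
v4: (5,-2.5) → rotate → (4.61445,-3.15545) → ×s → (5.20971,-3.56250) → (5.21,-3.56)
v5: (4.5,4) → rotate → (5.00123,3.35227) → ×s → (5.64639,3.78471) → (5.65,3.78)
v6: (3,4.5) → rotate → (3.58296,4.05122) → ×s → (4.04517,4.57383) → (4.05,4.57)
v7: (-1.5,4.5) → rotate → (-0.87540,4.66194) → ×s → (-0.98833,5.26333) → (-0.99,5.26)
v8: (-5,3.5) → rotate → (-4.47873,4.14620) → ×s → (-5.05649,4.68105) → (-5.06,4.68)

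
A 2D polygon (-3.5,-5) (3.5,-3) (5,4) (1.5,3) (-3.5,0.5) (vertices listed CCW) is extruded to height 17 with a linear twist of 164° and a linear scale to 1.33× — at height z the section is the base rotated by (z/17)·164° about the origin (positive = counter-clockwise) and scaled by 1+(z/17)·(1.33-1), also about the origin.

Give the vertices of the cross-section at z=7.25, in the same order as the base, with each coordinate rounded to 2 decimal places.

t = z/height = 7.25/17 = 0.426471
s = 1 + (scale-1)·z/height = 1 + (1.33-1)·7.25/17 = 1.140735
θ = twist·z/height = 164°·7.25/17 = 69.9412° = 1.220704 rad
cos θ = 0.342985, sin θ = 0.939341 (intermediates below are computed at full precision and shown rounded to 5 d.p.)
v1: (-3.5,-5) → rotate → (3.49626,-5.00262) → ×s → (3.98831,-5.70666) → (3.99,-5.71)
v2: (3.5,-3) → rotate → (4.01847,2.25874) → ×s → (4.58401,2.57662) → (4.58,2.58)
v3: (5,4) → rotate → (-2.04244,6.06864) → ×s → (-2.32988,6.92272) → (-2.33,6.92)
v4: (1.5,3) → rotate → (-2.30355,2.43797) → ×s → (-2.62774,2.78107) → (-2.63,2.78)
v5: (-3.5,0.5) → rotate → (-1.67012,-3.11620) → ×s → (-1.90516,-3.55476) → (-1.91,-3.55)

Cross-section at z=7.25: (3.99,-5.71) (4.58,2.58) (-2.33,6.92) (-2.63,2.78) (-1.91,-3.55)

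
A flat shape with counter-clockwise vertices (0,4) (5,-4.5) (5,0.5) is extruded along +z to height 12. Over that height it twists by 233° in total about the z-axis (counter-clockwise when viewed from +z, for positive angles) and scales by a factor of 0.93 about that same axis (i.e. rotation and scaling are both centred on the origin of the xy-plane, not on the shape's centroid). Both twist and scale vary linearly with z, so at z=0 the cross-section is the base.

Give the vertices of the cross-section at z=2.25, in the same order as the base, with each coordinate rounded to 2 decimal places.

t = z/height = 2.25/12 = 0.1875
s = 1 + (scale-1)·z/height = 1 + (0.93-1)·2.25/12 = 0.986875
θ = twist·z/height = 233°·2.25/12 = 43.6875° = 0.762491 rad
cos θ = 0.723118, sin θ = 0.690725 (intermediates below are computed at full precision and shown rounded to 5 d.p.)
v1: (0,4) → rotate → (-2.76290,2.89247) → ×s → (-2.72664,2.85451) → (-2.73,2.85)
v2: (5,-4.5) → rotate → (6.72385,0.19959) → ×s → (6.63560,0.19697) → (6.64,0.20)
v3: (5,0.5) → rotate → (3.27023,3.81518) → ×s → (3.22731,3.76511) → (3.23,3.77)

Cross-section at z=2.25: (-2.73,2.85) (6.64,0.20) (3.23,3.77)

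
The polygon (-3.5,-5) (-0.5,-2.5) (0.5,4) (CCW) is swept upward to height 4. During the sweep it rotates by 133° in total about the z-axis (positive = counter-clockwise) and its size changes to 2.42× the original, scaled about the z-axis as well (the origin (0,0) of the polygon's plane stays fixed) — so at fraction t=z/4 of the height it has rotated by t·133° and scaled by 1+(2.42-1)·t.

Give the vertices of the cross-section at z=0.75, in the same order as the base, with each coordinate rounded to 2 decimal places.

Cross-section at z=0.75: (-1.35,-7.61) (0.76,-3.14) (-1.56,4.86)

t = z/height = 0.75/4 = 0.1875
s = 1 + (scale-1)·z/height = 1 + (2.42-1)·0.75/4 = 1.266250
θ = twist·z/height = 133°·0.75/4 = 24.9375° = 0.435241 rad
cos θ = 0.906768, sin θ = 0.421629 (intermediates below are computed at full precision and shown rounded to 5 d.p.)
v1: (-3.5,-5) → rotate → (-1.06554,-6.00954) → ×s → (-1.34924,-7.60959) → (-1.35,-7.61)
v2: (-0.5,-2.5) → rotate → (0.60069,-2.47774) → ×s → (0.76062,-3.13743) → (0.76,-3.14)
v3: (0.5,4) → rotate → (-1.23313,3.83789) → ×s → (-1.56146,4.85973) → (-1.56,4.86)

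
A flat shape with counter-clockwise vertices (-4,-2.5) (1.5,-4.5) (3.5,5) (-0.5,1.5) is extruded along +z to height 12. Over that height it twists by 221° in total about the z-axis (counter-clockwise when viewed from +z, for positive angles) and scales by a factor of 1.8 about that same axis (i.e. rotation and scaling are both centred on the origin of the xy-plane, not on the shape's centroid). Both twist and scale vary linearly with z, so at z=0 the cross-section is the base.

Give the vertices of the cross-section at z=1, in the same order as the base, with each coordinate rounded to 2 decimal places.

t = z/height = 1/12 = 0.0833333
s = 1 + (scale-1)·z/height = 1 + (1.8-1)·1/12 = 1.066667
θ = twist·z/height = 221°·1/12 = 18.4167° = 0.321431 rad
cos θ = 0.948784, sin θ = 0.315925 (intermediates below are computed at full precision and shown rounded to 5 d.p.)
v1: (-4,-2.5) → rotate → (-3.00532,-3.63566) → ×s → (-3.20568,-3.87804) → (-3.21,-3.88)
v2: (1.5,-4.5) → rotate → (2.84484,-3.79564) → ×s → (3.03449,-4.04868) → (3.03,-4.05)
v3: (3.5,5) → rotate → (1.74112,5.84966) → ×s → (1.85719,6.23964) → (1.86,6.24)
v4: (-0.5,1.5) → rotate → (-0.94828,1.26521) → ×s → (-1.01150,1.34956) → (-1.01,1.35)

Cross-section at z=1: (-3.21,-3.88) (3.03,-4.05) (1.86,6.24) (-1.01,1.35)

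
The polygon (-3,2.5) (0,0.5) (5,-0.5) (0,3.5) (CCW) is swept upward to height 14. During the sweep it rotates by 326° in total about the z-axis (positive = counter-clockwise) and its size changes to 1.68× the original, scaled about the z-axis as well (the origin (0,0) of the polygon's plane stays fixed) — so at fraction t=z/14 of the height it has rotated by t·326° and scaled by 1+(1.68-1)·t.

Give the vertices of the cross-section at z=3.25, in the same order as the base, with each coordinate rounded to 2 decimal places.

t = z/height = 3.25/14 = 0.232143
s = 1 + (scale-1)·z/height = 1 + (1.68-1)·3.25/14 = 1.157857
θ = twist·z/height = 326°·3.25/14 = 75.6786° = 1.320840 rad
cos θ = 0.247361, sin θ = 0.968923 (intermediates below are computed at full precision and shown rounded to 5 d.p.)
v1: (-3,2.5) → rotate → (-3.16439,-2.28837) → ×s → (-3.66391,-2.64960) → (-3.66,-2.65)
v2: (0,0.5) → rotate → (-0.48446,0.12368) → ×s → (-0.56094,0.14320) → (-0.56,0.14)
v3: (5,-0.5) → rotate → (1.72127,4.72094) → ×s → (1.99298,5.46617) → (1.99,5.47)
v4: (0,3.5) → rotate → (-3.39123,0.86576) → ×s → (-3.92656,1.00243) → (-3.93,1.00)

Cross-section at z=3.25: (-3.66,-2.65) (-0.56,0.14) (1.99,5.47) (-3.93,1.00)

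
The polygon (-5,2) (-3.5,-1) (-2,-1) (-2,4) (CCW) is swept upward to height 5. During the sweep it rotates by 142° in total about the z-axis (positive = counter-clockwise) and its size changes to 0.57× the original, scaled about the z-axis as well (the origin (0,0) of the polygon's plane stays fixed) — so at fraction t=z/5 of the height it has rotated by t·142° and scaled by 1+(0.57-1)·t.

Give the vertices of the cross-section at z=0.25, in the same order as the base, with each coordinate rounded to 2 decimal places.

t = z/height = 0.25/5 = 0.05
s = 1 + (scale-1)·z/height = 1 + (0.57-1)·0.25/5 = 0.978500
θ = twist·z/height = 142°·0.25/5 = 7.1000° = 0.123918 rad
cos θ = 0.992332, sin θ = 0.123601 (intermediates below are computed at full precision and shown rounded to 5 d.p.)
v1: (-5,2) → rotate → (-5.20886,1.36666) → ×s → (-5.09687,1.33727) → (-5.10,1.34)
v2: (-3.5,-1) → rotate → (-3.34956,-1.42494) → ×s → (-3.27754,-1.39430) → (-3.28,-1.39)
v3: (-2,-1) → rotate → (-1.86106,-1.23953) → ×s → (-1.82105,-1.21288) → (-1.82,-1.21)
v4: (-2,4) → rotate → (-2.47907,3.72212) → ×s → (-2.42577,3.64210) → (-2.43,3.64)

Cross-section at z=0.25: (-5.10,1.34) (-3.28,-1.39) (-1.82,-1.21) (-2.43,3.64)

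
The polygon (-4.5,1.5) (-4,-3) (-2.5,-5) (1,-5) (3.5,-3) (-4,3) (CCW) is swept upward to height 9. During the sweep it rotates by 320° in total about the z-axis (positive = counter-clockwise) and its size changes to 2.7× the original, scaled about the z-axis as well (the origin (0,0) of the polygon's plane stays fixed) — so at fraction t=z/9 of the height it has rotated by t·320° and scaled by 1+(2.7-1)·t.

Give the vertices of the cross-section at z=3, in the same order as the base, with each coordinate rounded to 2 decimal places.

t = z/height = 3/9 = 0.333333
s = 1 + (scale-1)·z/height = 1 + (2.7-1)·3/9 = 1.566667
θ = twist·z/height = 320°·3/9 = 106.6667° = 1.861685 rad
cos θ = -0.286803, sin θ = 0.957990 (intermediates below are computed at full precision and shown rounded to 5 d.p.)
v1: (-4.5,1.5) → rotate → (-0.14637,-4.74116) → ×s → (-0.22931,-7.42781) → (-0.23,-7.43)
v2: (-4,-3) → rotate → (4.02118,-2.97155) → ×s → (6.29985,-4.65543) → (6.30,-4.66)
v3: (-2.5,-5) → rotate → (5.50696,-0.96096) → ×s → (8.62756,-1.50550) → (8.63,-1.51)
v4: (1,-5) → rotate → (4.50314,2.39201) → ×s → (7.05493,3.74748) → (7.05,3.75)
v5: (3.5,-3) → rotate → (1.87016,4.21337) → ×s → (2.92991,6.60095) → (2.93,6.60)
v6: (-4,3) → rotate → (-1.72676,-4.69237) → ×s → (-2.70525,-7.35138) → (-2.71,-7.35)

Cross-section at z=3: (-0.23,-7.43) (6.30,-4.66) (8.63,-1.51) (7.05,3.75) (2.93,6.60) (-2.71,-7.35)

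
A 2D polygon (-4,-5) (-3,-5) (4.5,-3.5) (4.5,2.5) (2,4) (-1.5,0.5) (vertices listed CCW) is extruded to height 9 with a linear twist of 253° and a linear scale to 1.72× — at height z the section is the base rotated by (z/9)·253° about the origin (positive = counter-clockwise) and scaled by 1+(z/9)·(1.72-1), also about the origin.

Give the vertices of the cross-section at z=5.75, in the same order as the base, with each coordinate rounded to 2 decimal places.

Cross-section at z=5.75: (7.84,5.09) (6.46,5.55) (-4.63,6.92) (-7.39,-1.39) (-4.61,-4.62) (1.85,-1.38)

t = z/height = 5.75/9 = 0.638889
s = 1 + (scale-1)·z/height = 1 + (1.72-1)·5.75/9 = 1.460000
θ = twist·z/height = 253°·5.75/9 = 161.6389° = 2.821131 rad
cos θ = -0.949090, sin θ = 0.315005 (intermediates below are computed at full precision and shown rounded to 5 d.p.)
v1: (-4,-5) → rotate → (5.37138,3.48543) → ×s → (7.84222,5.08873) → (7.84,5.09)
v2: (-3,-5) → rotate → (4.42229,3.80044) → ×s → (6.45655,5.54864) → (6.46,5.55)
v3: (4.5,-3.5) → rotate → (-3.16839,4.73934) → ×s → (-4.62585,6.91943) → (-4.63,6.92)
v4: (4.5,2.5) → rotate → (-5.05842,-0.95520) → ×s → (-7.38529,-1.39460) → (-7.39,-1.39)
v5: (2,4) → rotate → (-3.15820,-3.16635) → ×s → (-4.61097,-4.62287) → (-4.61,-4.62)
v6: (-1.5,0.5) → rotate → (1.26613,-0.94705) → ×s → (1.84855,-1.38270) → (1.85,-1.38)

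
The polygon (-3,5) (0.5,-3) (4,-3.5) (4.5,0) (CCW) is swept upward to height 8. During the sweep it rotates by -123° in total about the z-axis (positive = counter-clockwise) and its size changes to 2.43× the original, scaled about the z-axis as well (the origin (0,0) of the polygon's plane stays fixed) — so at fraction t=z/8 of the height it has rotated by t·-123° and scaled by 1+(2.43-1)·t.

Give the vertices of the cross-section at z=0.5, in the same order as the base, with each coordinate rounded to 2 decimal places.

t = z/height = 0.5/8 = 0.0625
s = 1 + (scale-1)·z/height = 1 + (2.43-1)·0.5/8 = 1.089375
θ = twist·z/height = -123°·0.5/8 = -7.6875° = -0.134172 rad
cos θ = 0.991012, sin θ = -0.133770 (intermediates below are computed at full precision and shown rounded to 5 d.p.)
v1: (-3,5) → rotate → (-2.30419,5.35637) → ×s → (-2.51012,5.83510) → (-2.51,5.84)
v2: (0.5,-3) → rotate → (0.09420,-3.03992) → ×s → (0.10262,-3.31162) → (0.10,-3.31)
v3: (4,-3.5) → rotate → (3.49585,-4.00362) → ×s → (3.80830,-4.36145) → (3.81,-4.36)
v4: (4.5,0) → rotate → (4.45956,-0.60196) → ×s → (4.85813,-0.65577) → (4.86,-0.66)

Cross-section at z=0.5: (-2.51,5.84) (0.10,-3.31) (3.81,-4.36) (4.86,-0.66)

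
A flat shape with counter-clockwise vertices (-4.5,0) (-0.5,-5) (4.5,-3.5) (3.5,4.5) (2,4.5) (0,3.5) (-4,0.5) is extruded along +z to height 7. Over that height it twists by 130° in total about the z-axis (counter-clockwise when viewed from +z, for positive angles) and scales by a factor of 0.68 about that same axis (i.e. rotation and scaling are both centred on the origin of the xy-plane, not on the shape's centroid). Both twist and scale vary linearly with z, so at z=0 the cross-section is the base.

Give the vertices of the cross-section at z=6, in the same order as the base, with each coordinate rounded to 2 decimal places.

t = z/height = 6/7 = 0.857143
s = 1 + (scale-1)·z/height = 1 + (0.68-1)·6/7 = 0.725714
θ = twist·z/height = 130°·6/7 = 111.4286° = 1.944795 rad
cos θ = -0.365341, sin θ = 0.930874 (intermediates below are computed at full precision and shown rounded to 5 d.p.)
v1: (-4.5,0) → rotate → (1.64403,-4.18893) → ×s → (1.19310,-3.03997) → (1.19,-3.04)
v2: (-0.5,-5) → rotate → (4.83704,1.36127) → ×s → (3.51031,0.98789) → (3.51,0.99)
v3: (4.5,-3.5) → rotate → (1.61402,5.46763) → ×s → (1.17132,3.96793) → (1.17,3.97)
v4: (3.5,4.5) → rotate → (-5.46763,1.61402) → ×s → (-3.96793,1.17132) → (-3.97,1.17)
v5: (2,4.5) → rotate → (-4.91961,0.21771) → ×s → (-3.57023,0.15800) → (-3.57,0.16)
v6: (0,3.5) → rotate → (-3.25806,-1.27869) → ×s → (-2.36442,-0.92797) → (-2.36,-0.93)
v7: (-4,0.5) → rotate → (0.99593,-3.90617) → ×s → (0.72276,-2.83476) → (0.72,-2.83)

Cross-section at z=6: (1.19,-3.04) (3.51,0.99) (1.17,3.97) (-3.97,1.17) (-3.57,0.16) (-2.36,-0.93) (0.72,-2.83)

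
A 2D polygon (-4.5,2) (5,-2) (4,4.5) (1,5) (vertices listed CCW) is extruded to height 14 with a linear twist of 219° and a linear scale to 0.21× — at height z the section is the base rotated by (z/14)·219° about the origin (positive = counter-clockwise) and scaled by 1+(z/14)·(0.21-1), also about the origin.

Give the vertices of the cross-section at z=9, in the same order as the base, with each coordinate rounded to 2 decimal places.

t = z/height = 9/14 = 0.642857
s = 1 + (scale-1)·z/height = 1 + (0.21-1)·9/14 = 0.492143
θ = twist·z/height = 219°·9/14 = 140.7857° = 2.457174 rad
cos θ = -0.774787, sin θ = 0.632223 (intermediates below are computed at full precision and shown rounded to 5 d.p.)
v1: (-4.5,2) → rotate → (2.22210,-4.39458) → ×s → (1.09359,-2.16276) → (1.09,-2.16)
v2: (5,-2) → rotate → (-2.60949,4.71069) → ×s → (-1.28424,2.31833) → (-1.28,2.32)
v3: (4,4.5) → rotate → (-5.94415,-0.95765) → ×s → (-2.92537,-0.47130) → (-2.93,-0.47)
v4: (1,5) → rotate → (-3.93590,-3.24171) → ×s → (-1.93702,-1.59539) → (-1.94,-1.60)

Cross-section at z=9: (1.09,-2.16) (-1.28,2.32) (-2.93,-0.47) (-1.94,-1.60)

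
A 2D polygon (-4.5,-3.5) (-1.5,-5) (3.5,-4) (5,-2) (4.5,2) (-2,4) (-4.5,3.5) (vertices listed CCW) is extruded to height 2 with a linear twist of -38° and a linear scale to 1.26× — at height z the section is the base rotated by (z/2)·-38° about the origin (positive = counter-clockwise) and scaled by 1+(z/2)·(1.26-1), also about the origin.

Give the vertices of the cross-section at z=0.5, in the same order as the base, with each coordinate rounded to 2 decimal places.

Cross-section at z=0.5: (-5.34,-2.89) (-2.45,-4.99) (2.97,-4.82) (4.90,-2.98) (5.08,1.31) (-1.40,4.55) (-4.11,4.47)

t = z/height = 0.5/2 = 0.25
s = 1 + (scale-1)·z/height = 1 + (1.26-1)·0.5/2 = 1.065000
θ = twist·z/height = -38°·0.5/2 = -9.5000° = -0.165806 rad
cos θ = 0.986286, sin θ = -0.165048 (intermediates below are computed at full precision and shown rounded to 5 d.p.)
v1: (-4.5,-3.5) → rotate → (-5.01595,-2.70929) → ×s → (-5.34199,-2.88539) → (-5.34,-2.89)
v2: (-1.5,-5) → rotate → (-2.30467,-4.68386) → ×s → (-2.45447,-4.98831) → (-2.45,-4.99)
v3: (3.5,-4) → rotate → (2.79181,-4.52281) → ×s → (2.97328,-4.81679) → (2.97,-4.82)
v4: (5,-2) → rotate → (4.60133,-2.79781) → ×s → (4.90042,-2.97967) → (4.90,-2.98)
v5: (4.5,2) → rotate → (4.76838,1.22986) → ×s → (5.07833,1.30980) → (5.08,1.31)
v6: (-2,4) → rotate → (-1.31238,4.27524) → ×s → (-1.39769,4.55313) → (-1.40,4.55)
v7: (-4.5,3.5) → rotate → (-3.86062,4.19471) → ×s → (-4.11156,4.46737) → (-4.11,4.47)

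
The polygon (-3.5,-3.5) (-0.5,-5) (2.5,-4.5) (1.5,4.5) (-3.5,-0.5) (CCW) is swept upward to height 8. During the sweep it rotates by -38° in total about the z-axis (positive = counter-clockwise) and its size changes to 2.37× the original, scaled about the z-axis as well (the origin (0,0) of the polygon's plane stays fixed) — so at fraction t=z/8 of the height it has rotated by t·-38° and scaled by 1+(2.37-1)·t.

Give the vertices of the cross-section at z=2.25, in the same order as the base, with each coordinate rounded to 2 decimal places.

Cross-section at z=2.25: (-5.66,-3.87) (-1.97,-6.68) (2.25,-6.77) (3.20,5.74) (-4.89,0.22)

t = z/height = 2.25/8 = 0.28125
s = 1 + (scale-1)·z/height = 1 + (2.37-1)·2.25/8 = 1.385313
θ = twist·z/height = -38°·2.25/8 = -10.6875° = -0.186532 rad
cos θ = 0.982653, sin θ = -0.185452 (intermediates below are computed at full precision and shown rounded to 5 d.p.)
v1: (-3.5,-3.5) → rotate → (-4.08837,-2.79020) → ×s → (-5.66367,-3.86530) → (-5.66,-3.87)
v2: (-0.5,-5) → rotate → (-1.41859,-4.82054) → ×s → (-1.96519,-6.67795) → (-1.97,-6.68)
v3: (2.5,-4.5) → rotate → (1.62210,-4.88557) → ×s → (2.24711,-6.76804) → (2.25,-6.77)
v4: (1.5,4.5) → rotate → (2.30851,4.14376) → ×s → (3.19801,5.74040) → (3.20,5.74)
v5: (-3.5,-0.5) → rotate → (-3.53201,0.15776) → ×s → (-4.89294,0.21854) → (-4.89,0.22)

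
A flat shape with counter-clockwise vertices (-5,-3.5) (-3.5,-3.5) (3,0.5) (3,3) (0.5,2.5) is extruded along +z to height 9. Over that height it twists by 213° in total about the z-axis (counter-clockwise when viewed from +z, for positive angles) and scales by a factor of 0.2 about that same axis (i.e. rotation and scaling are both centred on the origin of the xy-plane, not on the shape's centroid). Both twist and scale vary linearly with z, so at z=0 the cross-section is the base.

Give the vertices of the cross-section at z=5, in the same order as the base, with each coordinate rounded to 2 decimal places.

t = z/height = 5/9 = 0.555556
s = 1 + (scale-1)·z/height = 1 + (0.2-1)·5/9 = 0.555556
θ = twist·z/height = 213°·5/9 = 118.3333° = 2.065306 rad
cos θ = -0.474600, sin θ = 0.880201 (intermediates below are computed at full precision and shown rounded to 5 d.p.)
v1: (-5,-3.5) → rotate → (5.45371,-2.73991) → ×s → (3.02984,-1.52217) → (3.03,-1.52)
v2: (-3.5,-3.5) → rotate → (4.74181,-1.41960) → ×s → (2.63434,-0.78867) → (2.63,-0.79)
v3: (3,0.5) → rotate → (-1.86390,2.40330) → ×s → (-1.03550,1.33517) → (-1.04,1.34)
v4: (3,3) → rotate → (-4.06441,1.21680) → ×s → (-2.25800,0.67600) → (-2.26,0.68)
v5: (0.5,2.5) → rotate → (-2.43780,-0.74640) → ×s → (-1.35434,-0.41467) → (-1.35,-0.41)

Cross-section at z=5: (3.03,-1.52) (2.63,-0.79) (-1.04,1.34) (-2.26,0.68) (-1.35,-0.41)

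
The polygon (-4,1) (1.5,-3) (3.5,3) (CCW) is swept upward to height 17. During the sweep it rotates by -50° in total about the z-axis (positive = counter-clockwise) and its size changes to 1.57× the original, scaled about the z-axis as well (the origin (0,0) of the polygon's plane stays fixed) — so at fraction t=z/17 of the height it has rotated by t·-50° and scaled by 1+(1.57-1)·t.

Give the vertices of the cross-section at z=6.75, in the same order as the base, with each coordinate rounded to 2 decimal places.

Cross-section at z=6.75: (-4.20,2.82) (0.48,-4.09) (5.29,2.00)

t = z/height = 6.75/17 = 0.397059
s = 1 + (scale-1)·z/height = 1 + (1.57-1)·6.75/17 = 1.226324
θ = twist·z/height = -50°·6.75/17 = -19.8529° = -0.346499 rad
cos θ = 0.940567, sin θ = -0.339607 (intermediates below are computed at full precision and shown rounded to 5 d.p.)
v1: (-4,1) → rotate → (-3.42266,2.29900) → ×s → (-4.19729,2.81931) → (-4.20,2.82)
v2: (1.5,-3) → rotate → (0.39203,-3.33111) → ×s → (0.48076,-4.08502) → (0.48,-4.09)
v3: (3.5,3) → rotate → (4.31081,1.63308) → ×s → (5.28644,2.00268) → (5.29,2.00)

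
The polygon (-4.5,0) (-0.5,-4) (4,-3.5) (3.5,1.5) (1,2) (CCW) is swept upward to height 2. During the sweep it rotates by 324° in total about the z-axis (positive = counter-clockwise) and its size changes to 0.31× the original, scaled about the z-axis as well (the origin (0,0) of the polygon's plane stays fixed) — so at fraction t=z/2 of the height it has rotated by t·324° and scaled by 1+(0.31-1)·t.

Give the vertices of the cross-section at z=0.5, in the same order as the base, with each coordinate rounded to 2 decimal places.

Cross-section at z=0.5: (-0.58,-3.68) (3.20,-0.93) (3.38,2.82) (-0.77,3.05) (-1.51,1.08)

t = z/height = 0.5/2 = 0.25
s = 1 + (scale-1)·z/height = 1 + (0.31-1)·0.5/2 = 0.827500
θ = twist·z/height = 324°·0.5/2 = 81.0000° = 1.413717 rad
cos θ = 0.156434, sin θ = 0.987688 (intermediates below are computed at full precision and shown rounded to 5 d.p.)
v1: (-4.5,0) → rotate → (-0.70396,-4.44460) → ×s → (-0.58252,-3.67790) → (-0.58,-3.68)
v2: (-0.5,-4) → rotate → (3.87254,-1.11958) → ×s → (3.20452,-0.92645) → (3.20,-0.93)
v3: (4,-3.5) → rotate → (4.08265,3.40323) → ×s → (3.37839,2.81618) → (3.38,2.82)
v4: (3.5,1.5) → rotate → (-0.93401,3.69156) → ×s → (-0.77289,3.05477) → (-0.77,3.05)
v5: (1,2) → rotate → (-1.81894,1.30056) → ×s → (-1.50517,1.07621) → (-1.51,1.08)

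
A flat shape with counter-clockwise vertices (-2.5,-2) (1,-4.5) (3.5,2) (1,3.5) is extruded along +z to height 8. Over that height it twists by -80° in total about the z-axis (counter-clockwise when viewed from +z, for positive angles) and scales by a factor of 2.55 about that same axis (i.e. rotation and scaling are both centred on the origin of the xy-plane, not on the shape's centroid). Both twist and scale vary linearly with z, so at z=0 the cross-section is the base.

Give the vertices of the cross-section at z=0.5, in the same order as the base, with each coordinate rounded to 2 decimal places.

t = z/height = 0.5/8 = 0.0625
s = 1 + (scale-1)·z/height = 1 + (2.55-1)·0.5/8 = 1.096875
θ = twist·z/height = -80°·0.5/8 = -5.0000° = -0.087266 rad
cos θ = 0.996195, sin θ = -0.087156 (intermediates below are computed at full precision and shown rounded to 5 d.p.)
v1: (-2.5,-2) → rotate → (-2.66480,-1.77450) → ×s → (-2.92295,-1.94640) → (-2.92,-1.95)
v2: (1,-4.5) → rotate → (0.60399,-4.57003) → ×s → (0.66251,-5.01275) → (0.66,-5.01)
v3: (3.5,2) → rotate → (3.66099,1.68734) → ×s → (4.01565,1.85081) → (4.02,1.85)
v4: (1,3.5) → rotate → (1.30124,3.39953) → ×s → (1.42730,3.72885) → (1.43,3.73)

Cross-section at z=0.5: (-2.92,-1.95) (0.66,-5.01) (4.02,1.85) (1.43,3.73)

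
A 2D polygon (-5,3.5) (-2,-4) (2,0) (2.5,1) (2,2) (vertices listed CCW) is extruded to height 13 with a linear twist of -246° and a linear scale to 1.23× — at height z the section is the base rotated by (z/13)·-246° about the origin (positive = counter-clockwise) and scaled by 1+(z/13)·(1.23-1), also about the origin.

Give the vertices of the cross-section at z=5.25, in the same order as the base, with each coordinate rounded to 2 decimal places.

Cross-section at z=5.25: (4.66,4.77) (-3.96,2.87) (-0.35,-2.16) (0.63,-2.87) (1.80,-2.51)

t = z/height = 5.25/13 = 0.403846
s = 1 + (scale-1)·z/height = 1 + (1.23-1)·5.25/13 = 1.092885
θ = twist·z/height = -246°·5.25/13 = -99.3462° = -1.733917 rad
cos θ = -0.162399, sin θ = -0.986725 (intermediates below are computed at full precision and shown rounded to 5 d.p.)
v1: (-5,3.5) → rotate → (4.26553,4.36523) → ×s → (4.66173,4.77069) → (4.66,4.77)
v2: (-2,-4) → rotate → (-3.62210,2.62305) → ×s → (-3.95854,2.86669) → (-3.96,2.87)
v3: (2,0) → rotate → (-0.32480,-1.97345) → ×s → (-0.35497,-2.15675) → (-0.35,-2.16)
v4: (2.5,1) → rotate → (0.58073,-2.62921) → ×s → (0.63467,-2.87343) → (0.63,-2.87)
v5: (2,2) → rotate → (1.64865,-2.29825) → ×s → (1.80179,-2.51172) → (1.80,-2.51)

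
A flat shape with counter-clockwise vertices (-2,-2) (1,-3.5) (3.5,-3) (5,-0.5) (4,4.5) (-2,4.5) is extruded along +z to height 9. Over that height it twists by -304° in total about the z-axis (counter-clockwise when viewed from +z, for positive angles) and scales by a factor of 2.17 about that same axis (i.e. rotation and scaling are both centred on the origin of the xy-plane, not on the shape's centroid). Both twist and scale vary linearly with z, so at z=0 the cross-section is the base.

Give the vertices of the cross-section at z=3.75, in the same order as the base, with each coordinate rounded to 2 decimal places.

t = z/height = 3.75/9 = 0.416667
s = 1 + (scale-1)·z/height = 1 + (2.17-1)·3.75/9 = 1.487500
θ = twist·z/height = -304°·3.75/9 = -126.6667° = -2.210750 rad
cos θ = -0.597159, sin θ = -0.802123 (intermediates below are computed at full precision and shown rounded to 5 d.p.)
v1: (-2,-2) → rotate → (-0.40993,2.79856) → ×s → (-0.60977,4.16286) → (-0.61,4.16)
v2: (1,-3.5) → rotate → (-3.40459,1.28793) → ×s → (-5.06433,1.91580) → (-5.06,1.92)
v3: (3.5,-3) → rotate → (-4.49642,-1.01596) → ×s → (-6.68843,-1.51123) → (-6.69,-1.51)
v4: (5,-0.5) → rotate → (-3.38685,-3.71204) → ×s → (-5.03795,-5.52165) → (-5.04,-5.52)
v5: (4,4.5) → rotate → (1.22092,-5.89571) → ×s → (1.81612,-8.76986) → (1.82,-8.77)
v6: (-2,4.5) → rotate → (4.80387,-1.08297) → ×s → (7.14576,-1.61091) → (7.15,-1.61)

Cross-section at z=3.75: (-0.61,4.16) (-5.06,1.92) (-6.69,-1.51) (-5.04,-5.52) (1.82,-8.77) (7.15,-1.61)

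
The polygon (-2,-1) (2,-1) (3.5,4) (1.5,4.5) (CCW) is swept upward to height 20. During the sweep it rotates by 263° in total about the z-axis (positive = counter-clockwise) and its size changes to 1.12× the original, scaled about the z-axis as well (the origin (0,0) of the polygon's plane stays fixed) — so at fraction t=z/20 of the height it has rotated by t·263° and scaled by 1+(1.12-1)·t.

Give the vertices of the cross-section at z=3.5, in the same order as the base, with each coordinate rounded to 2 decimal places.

t = z/height = 3.5/20 = 0.175
s = 1 + (scale-1)·z/height = 1 + (1.12-1)·3.5/20 = 1.021000
θ = twist·z/height = 263°·3.5/20 = 46.0250° = 0.803288 rad
cos θ = 0.694344, sin θ = 0.719643 (intermediates below are computed at full precision and shown rounded to 5 d.p.)
v1: (-2,-1) → rotate → (-0.66905,-2.13363) → ×s → (-0.68310,-2.17844) → (-0.68,-2.18)
v2: (2,-1) → rotate → (2.10833,0.74494) → ×s → (2.15261,0.76059) → (2.15,0.76)
v3: (3.5,4) → rotate → (-0.44837,5.29613) → ×s → (-0.45778,5.40735) → (-0.46,5.41)
v4: (1.5,4.5) → rotate → (-2.19688,4.20401) → ×s → (-2.24301,4.29230) → (-2.24,4.29)

Cross-section at z=3.5: (-0.68,-2.18) (2.15,0.76) (-0.46,5.41) (-2.24,4.29)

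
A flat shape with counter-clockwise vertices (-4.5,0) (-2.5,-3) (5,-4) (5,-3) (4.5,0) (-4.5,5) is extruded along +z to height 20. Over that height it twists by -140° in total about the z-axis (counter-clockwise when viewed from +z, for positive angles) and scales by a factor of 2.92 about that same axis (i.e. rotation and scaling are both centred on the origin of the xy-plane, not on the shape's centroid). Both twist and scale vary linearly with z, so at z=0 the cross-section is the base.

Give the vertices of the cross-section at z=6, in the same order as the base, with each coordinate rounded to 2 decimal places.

Cross-section at z=6: (-5.27,4.75) (-6.09,-0.88) (1.64,-9.96) (2.69,-8.79) (5.27,-4.75) (0.00,10.60)

t = z/height = 6/20 = 0.3
s = 1 + (scale-1)·z/height = 1 + (2.92-1)·6/20 = 1.576000
θ = twist·z/height = -140°·6/20 = -42.0000° = -0.733038 rad
cos θ = 0.743145, sin θ = -0.669131 (intermediates below are computed at full precision and shown rounded to 5 d.p.)
v1: (-4.5,0) → rotate → (-3.34415,3.01109) → ×s → (-5.27038,4.74547) → (-5.27,4.75)
v2: (-2.5,-3) → rotate → (-3.86525,-0.55661) → ×s → (-6.09164,-0.87721) → (-6.09,-0.88)
v3: (5,-4) → rotate → (1.03920,-6.31823) → ×s → (1.63778,-9.95753) → (1.64,-9.96)
v4: (5,-3) → rotate → (1.70833,-5.57509) → ×s → (2.69233,-8.78634) → (2.69,-8.79)
v5: (4.5,0) → rotate → (3.34415,-3.01109) → ×s → (5.27038,-4.74547) → (5.27,-4.75)
v6: (-4.5,5) → rotate → (0.00150,6.72681) → ×s → (0.00237,10.60146) → (0.00,10.60)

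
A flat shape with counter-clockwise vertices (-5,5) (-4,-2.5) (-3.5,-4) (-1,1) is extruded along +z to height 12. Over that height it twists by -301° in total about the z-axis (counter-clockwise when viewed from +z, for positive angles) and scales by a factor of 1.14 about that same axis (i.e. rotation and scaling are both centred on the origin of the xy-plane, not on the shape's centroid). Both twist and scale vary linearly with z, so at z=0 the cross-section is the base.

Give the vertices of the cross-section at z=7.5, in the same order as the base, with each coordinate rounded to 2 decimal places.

Cross-section at z=7.5: (4.61,-6.15) (4.69,2.08) (4.38,3.77) (0.92,-1.23)

t = z/height = 7.5/12 = 0.625
s = 1 + (scale-1)·z/height = 1 + (1.14-1)·7.5/12 = 1.087500
θ = twist·z/height = -301°·7.5/12 = -188.1250° = -3.283401 rad
cos θ = -0.989962, sin θ = 0.141333 (intermediates below are computed at full precision and shown rounded to 5 d.p.)
v1: (-5,5) → rotate → (4.24314,-5.65648) → ×s → (4.61442,-6.15142) → (4.61,-6.15)
v2: (-4,-2.5) → rotate → (4.31318,1.90957) → ×s → (4.69058,2.07666) → (4.69,2.08)
v3: (-3.5,-4) → rotate → (4.03020,3.46518) → ×s → (4.38284,3.76839) → (4.38,3.77)
v4: (-1,1) → rotate → (0.84863,-1.13130) → ×s → (0.92288,-1.23028) → (0.92,-1.23)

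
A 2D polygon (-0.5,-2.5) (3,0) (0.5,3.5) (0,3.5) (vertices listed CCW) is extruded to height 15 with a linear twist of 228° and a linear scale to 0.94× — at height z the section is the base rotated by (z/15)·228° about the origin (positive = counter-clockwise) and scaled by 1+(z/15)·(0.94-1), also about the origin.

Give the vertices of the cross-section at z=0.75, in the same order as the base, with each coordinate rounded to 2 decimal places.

t = z/height = 0.75/15 = 0.05
s = 1 + (scale-1)·z/height = 1 + (0.94-1)·0.75/15 = 0.997000
θ = twist·z/height = 228°·0.75/15 = 11.4000° = 0.198968 rad
cos θ = 0.980271, sin θ = 0.197657 (intermediates below are computed at full precision and shown rounded to 5 d.p.)
v1: (-0.5,-2.5) → rotate → (0.00401,-2.54951) → ×s → (0.00400,-2.54186) → (0.00,-2.54)
v2: (3,0) → rotate → (2.94081,0.59297) → ×s → (2.93199,0.59119) → (2.93,0.59)
v3: (0.5,3.5) → rotate → (-0.20167,3.52978) → ×s → (-0.20106,3.51919) → (-0.20,3.52)
v4: (0,3.5) → rotate → (-0.69180,3.43095) → ×s → (-0.68973,3.42066) → (-0.69,3.42)

Cross-section at z=0.75: (0.00,-2.54) (2.93,0.59) (-0.20,3.52) (-0.69,3.42)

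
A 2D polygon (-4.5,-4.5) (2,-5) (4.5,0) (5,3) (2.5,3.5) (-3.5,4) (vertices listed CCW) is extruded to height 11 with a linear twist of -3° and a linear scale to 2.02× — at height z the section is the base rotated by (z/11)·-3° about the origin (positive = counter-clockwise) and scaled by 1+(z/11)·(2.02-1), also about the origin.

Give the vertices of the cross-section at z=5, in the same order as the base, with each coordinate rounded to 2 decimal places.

Cross-section at z=5: (-6.74,-6.43) (2.75,-7.39) (6.58,-0.16) (7.42,4.22) (3.78,5.03) (-4.98,5.97)

t = z/height = 5/11 = 0.454545
s = 1 + (scale-1)·z/height = 1 + (2.02-1)·5/11 = 1.463636
θ = twist·z/height = -3°·5/11 = -1.3636° = -0.023800 rad
cos θ = 0.999717, sin θ = -0.023798 (intermediates below are computed at full precision and shown rounded to 5 d.p.)
v1: (-4.5,-4.5) → rotate → (-4.60582,-4.39164) → ×s → (-6.74124,-6.42776) → (-6.74,-6.43)
v2: (2,-5) → rotate → (1.88045,-5.04618) → ×s → (2.75229,-7.38577) → (2.75,-7.39)
v3: (4.5,0) → rotate → (4.49873,-0.10709) → ×s → (6.58450,-0.15674) → (6.58,-0.16)
v4: (5,3) → rotate → (5.06998,2.88016) → ×s → (7.42060,4.21551) → (7.42,4.22)
v5: (2.5,3.5) → rotate → (2.58258,3.43951) → ×s → (3.77996,5.03420) → (3.78,5.03)
v6: (-3.5,4) → rotate → (-3.40382,4.08216) → ×s → (-4.98195,5.97480) → (-4.98,5.97)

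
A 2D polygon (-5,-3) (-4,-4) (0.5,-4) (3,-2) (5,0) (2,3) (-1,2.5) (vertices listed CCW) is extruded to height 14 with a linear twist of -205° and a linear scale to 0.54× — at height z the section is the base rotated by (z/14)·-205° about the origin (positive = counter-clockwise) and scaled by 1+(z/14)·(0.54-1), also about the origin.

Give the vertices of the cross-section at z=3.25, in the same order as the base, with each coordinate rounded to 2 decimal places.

Cross-section at z=3.25: (-4.99,1.49) (-5.05,0.23) (-2.34,-2.74) (0.49,-3.18) (3.01,-3.30) (3.18,0.49) (1.05,2.17)

t = z/height = 3.25/14 = 0.232143
s = 1 + (scale-1)·z/height = 1 + (0.54-1)·3.25/14 = 0.893214
θ = twist·z/height = -205°·3.25/14 = -47.5893° = -0.830590 rad
cos θ = 0.674440, sin θ = -0.738329 (intermediates below are computed at full precision and shown rounded to 5 d.p.)
v1: (-5,-3) → rotate → (-5.58719,1.66832) → ×s → (-4.99056,1.49017) → (-4.99,1.49)
v2: (-4,-4) → rotate → (-5.65108,0.25556) → ×s → (-5.04762,0.22827) → (-5.05,0.23)
v3: (0.5,-4) → rotate → (-2.61610,-3.06693) → ×s → (-2.33673,-2.73942) → (-2.34,-2.74)
v4: (3,-2) → rotate → (0.54666,-3.56387) → ×s → (0.48829,-3.18330) → (0.49,-3.18)
v5: (5,0) → rotate → (3.37220,-3.69165) → ×s → (3.01210,-3.29743) → (3.01,-3.30)
v6: (2,3) → rotate → (3.56387,0.54666) → ×s → (3.18330,0.48829) → (3.18,0.49)
v7: (-1,2.5) → rotate → (1.17138,2.42443) → ×s → (1.04630,2.16554) → (1.05,2.17)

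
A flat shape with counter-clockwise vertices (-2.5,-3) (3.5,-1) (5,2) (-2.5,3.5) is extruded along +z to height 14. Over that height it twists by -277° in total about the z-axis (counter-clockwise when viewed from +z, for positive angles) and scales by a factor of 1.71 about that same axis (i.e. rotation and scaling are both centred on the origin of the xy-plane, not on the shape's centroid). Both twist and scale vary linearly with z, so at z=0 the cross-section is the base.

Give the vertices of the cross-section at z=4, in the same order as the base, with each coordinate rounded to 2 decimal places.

t = z/height = 4/14 = 0.285714
s = 1 + (scale-1)·z/height = 1 + (1.71-1)·4/14 = 1.202857
θ = twist·z/height = -277°·4/14 = -79.1429° = -1.381303 rad
cos θ = 0.188361, sin θ = -0.982100 (intermediates below are computed at full precision and shown rounded to 5 d.p.)
v1: (-2.5,-3) → rotate → (-3.41720,1.89017) → ×s → (-4.11041,2.27360) → (-4.11,2.27)
v2: (3.5,-1) → rotate → (-0.32284,-3.62571) → ×s → (-0.38833,-4.36121) → (-0.39,-4.36)
v3: (5,2) → rotate → (2.90600,-4.53378) → ×s → (3.49551,-5.45349) → (3.50,-5.45)
v4: (-2.5,3.5) → rotate → (2.96645,3.11451) → ×s → (3.56821,3.74631) → (3.57,3.75)

Cross-section at z=4: (-4.11,2.27) (-0.39,-4.36) (3.50,-5.45) (3.57,3.75)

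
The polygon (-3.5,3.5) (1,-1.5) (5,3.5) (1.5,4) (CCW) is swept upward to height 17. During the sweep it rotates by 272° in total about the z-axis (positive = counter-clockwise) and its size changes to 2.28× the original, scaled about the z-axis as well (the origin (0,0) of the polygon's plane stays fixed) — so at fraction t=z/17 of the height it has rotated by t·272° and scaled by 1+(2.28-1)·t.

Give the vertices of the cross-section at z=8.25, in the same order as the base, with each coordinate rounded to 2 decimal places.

t = z/height = 8.25/17 = 0.485294
s = 1 + (scale-1)·z/height = 1 + (2.28-1)·8.25/17 = 1.621176
θ = twist·z/height = 272°·8.25/17 = 132.0000° = 2.303835 rad
cos θ = -0.669131, sin θ = 0.743145 (intermediates below are computed at full precision and shown rounded to 5 d.p.)
v1: (-3.5,3.5) → rotate → (-0.25905,-4.94296) → ×s → (-0.41997,-8.01342) → (-0.42,-8.01)
v2: (1,-1.5) → rotate → (0.44559,1.74684) → ×s → (0.72237,2.83194) → (0.72,2.83)
v3: (5,3.5) → rotate → (-5.94666,1.37377) → ×s → (-9.64059,2.22712) → (-9.64,2.23)
v4: (1.5,4) → rotate → (-3.97628,-1.56181) → ×s → (-6.44624,-2.53196) → (-6.45,-2.53)

Cross-section at z=8.25: (-0.42,-8.01) (0.72,2.83) (-9.64,2.23) (-6.45,-2.53)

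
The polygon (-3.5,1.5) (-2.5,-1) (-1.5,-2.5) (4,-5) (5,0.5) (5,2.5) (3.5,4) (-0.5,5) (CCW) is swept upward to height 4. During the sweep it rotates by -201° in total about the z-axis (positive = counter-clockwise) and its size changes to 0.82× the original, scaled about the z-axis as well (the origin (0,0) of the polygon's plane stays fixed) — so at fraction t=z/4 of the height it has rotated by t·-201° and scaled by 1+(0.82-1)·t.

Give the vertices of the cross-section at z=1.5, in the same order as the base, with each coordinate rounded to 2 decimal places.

Cross-section at z=1.5: (0.53,3.51) (-1.49,2.02) (-2.61,0.76) (-3.57,-4.79) (1.63,-4.39) (3.43,-3.92) (4.43,-2.22) (4.39,1.63)

t = z/height = 1.5/4 = 0.375
s = 1 + (scale-1)·z/height = 1 + (0.82-1)·1.5/4 = 0.932500
θ = twist·z/height = -201°·1.5/4 = -75.3750° = -1.315542 rad
cos θ = 0.252492, sin θ = -0.967599 (intermediates below are computed at full precision and shown rounded to 5 d.p.)
v1: (-3.5,1.5) → rotate → (0.56768,3.76533) → ×s → (0.52936,3.51117) → (0.53,3.51)
v2: (-2.5,-1) → rotate → (-1.59883,2.16651) → ×s → (-1.49091,2.02027) → (-1.49,2.02)
v3: (-1.5,-2.5) → rotate → (-2.79774,0.82017) → ×s → (-2.60889,0.76481) → (-2.61,0.76)
v4: (4,-5) → rotate → (-3.82803,-5.13285) → ×s → (-3.56964,-4.78639) → (-3.57,-4.79)
v5: (5,0.5) → rotate → (1.74626,-4.71175) → ×s → (1.62839,-4.39371) → (1.63,-4.39)
v6: (5,2.5) → rotate → (3.68146,-4.20677) → ×s → (3.43296,-3.92281) → (3.43,-3.92)
v7: (3.5,4) → rotate → (4.75412,-2.37663) → ×s → (4.43321,-2.21621) → (4.43,-2.22)
v8: (-0.5,5) → rotate → (4.71175,1.74626) → ×s → (4.39371,1.62839) → (4.39,1.63)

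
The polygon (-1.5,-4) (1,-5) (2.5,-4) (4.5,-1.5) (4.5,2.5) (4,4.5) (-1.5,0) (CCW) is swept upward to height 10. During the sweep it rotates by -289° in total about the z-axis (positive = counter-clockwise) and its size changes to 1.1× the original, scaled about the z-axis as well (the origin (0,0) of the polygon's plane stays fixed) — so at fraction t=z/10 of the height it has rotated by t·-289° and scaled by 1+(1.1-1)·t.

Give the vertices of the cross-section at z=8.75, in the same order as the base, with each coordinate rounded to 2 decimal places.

t = z/height = 8.75/10 = 0.875
s = 1 + (scale-1)·z/height = 1 + (1.1-1)·8.75/10 = 1.087500
θ = twist·z/height = -289°·8.75/10 = -252.8750° = -4.413501 rad
cos θ = -0.294457, sin θ = 0.955665 (intermediates below are computed at full precision and shown rounded to 5 d.p.)
v1: (-1.5,-4) → rotate → (4.26434,-0.25567) → ×s → (4.63747,-0.27804) → (4.64,-0.28)
v2: (1,-5) → rotate → (4.48387,2.42795) → ×s → (4.87620,2.64040) → (4.88,2.64)
v3: (2.5,-4) → rotate → (3.08652,3.56699) → ×s → (3.35659,3.87910) → (3.36,3.88)
v4: (4.5,-1.5) → rotate → (0.10844,4.74218) → ×s → (0.11793,5.15712) → (0.12,5.16)
v5: (4.5,2.5) → rotate → (-3.71422,3.56435) → ×s → (-4.03921,3.87623) → (-4.04,3.88)
v6: (4,4.5) → rotate → (-5.47832,2.49760) → ×s → (-5.95767,2.71614) → (-5.96,2.72)
v7: (-1.5,0) → rotate → (0.44169,-1.43350) → ×s → (0.48033,-1.55893) → (0.48,-1.56)

Cross-section at z=8.75: (4.64,-0.28) (4.88,2.64) (3.36,3.88) (0.12,5.16) (-4.04,3.88) (-5.96,2.72) (0.48,-1.56)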